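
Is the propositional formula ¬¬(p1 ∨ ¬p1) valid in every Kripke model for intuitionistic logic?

Yes

This is the double negation of excluded middle, which is intuitionistically derivable.
Assuming ¬(p1 ∨ ¬p1): from p1 we'd get p1 ∨ ¬p1, so ¬p1; but then p1 ∨ ¬p1 again — contradiction. Hence ¬¬(p1 ∨ ¬p1).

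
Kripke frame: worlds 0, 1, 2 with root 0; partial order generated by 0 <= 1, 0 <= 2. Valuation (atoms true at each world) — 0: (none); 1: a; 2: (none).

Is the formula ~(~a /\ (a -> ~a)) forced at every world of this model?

No

Not every world: 0 ||-/- ~(~a /\ (a -> ~a)).
0 ||-/- ~(~a /\ (a -> ~a)) since 2 is accessible from 0 and 2 ||- ~a /\ (a -> ~a).
2 ||- ~a /\ (a -> ~a) since 2 forces both conjuncts.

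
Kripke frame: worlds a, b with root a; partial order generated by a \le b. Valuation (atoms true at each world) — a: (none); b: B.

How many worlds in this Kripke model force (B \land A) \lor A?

a: does not force it — a \nVdash (B \land A) \lor A: neither disjunct is forced at a.
b: does not force it — b \nVdash (B \land A) \lor A: neither disjunct is forced at b.
Worlds forcing the formula: { }.

0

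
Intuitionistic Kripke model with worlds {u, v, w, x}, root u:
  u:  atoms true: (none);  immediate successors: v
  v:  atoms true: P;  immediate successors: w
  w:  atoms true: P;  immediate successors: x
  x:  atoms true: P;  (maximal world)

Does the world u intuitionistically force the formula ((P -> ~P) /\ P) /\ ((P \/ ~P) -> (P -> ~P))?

No

u ||-/- ((P -> ~P) /\ P) /\ ((P \/ ~P) -> (P -> ~P)) since u fails (P -> ~P) /\ P.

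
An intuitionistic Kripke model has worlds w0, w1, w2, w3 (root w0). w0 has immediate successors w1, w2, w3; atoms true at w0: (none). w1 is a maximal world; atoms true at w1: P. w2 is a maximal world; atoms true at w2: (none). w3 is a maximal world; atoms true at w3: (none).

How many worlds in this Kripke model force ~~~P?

w0: does not force it — w0 ||-/- ~~~P since w1 is accessible from w0 and w1 ||- ~~P.
w1: does not force it.
w2: forces it.
w3: forces it.
Worlds forcing the formula: {w2, w3}.

2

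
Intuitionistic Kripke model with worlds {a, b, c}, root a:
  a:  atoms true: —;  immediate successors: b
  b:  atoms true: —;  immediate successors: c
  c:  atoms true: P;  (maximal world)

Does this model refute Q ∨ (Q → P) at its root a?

No

a ⊩ Q ∨ (Q → P) via the disjunct Q → P.
So the root a forces Q ∨ (Q → P); the model is not a countermodel.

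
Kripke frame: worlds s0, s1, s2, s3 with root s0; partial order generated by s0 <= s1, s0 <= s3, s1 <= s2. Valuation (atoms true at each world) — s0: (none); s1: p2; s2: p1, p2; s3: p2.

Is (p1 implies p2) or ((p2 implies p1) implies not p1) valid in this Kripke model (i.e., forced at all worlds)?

s0 forces (p1 implies p2) or ((p2 implies p1) implies not p1) via the disjunct p1 implies p2.
Since the root s0 forces (p1 implies p2) or ((p2 implies p1) implies not p1) and forcing is persistent (monotone upward), every world forces it.

Yes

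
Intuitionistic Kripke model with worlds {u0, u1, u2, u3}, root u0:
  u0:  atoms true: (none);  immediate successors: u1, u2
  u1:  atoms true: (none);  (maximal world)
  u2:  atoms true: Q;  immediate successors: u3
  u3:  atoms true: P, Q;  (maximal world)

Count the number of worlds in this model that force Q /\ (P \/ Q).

u0: does not force it — u0 ||-/- Q /\ (P \/ Q) since u0 fails Q.
u1: does not force it.
u2: forces it.
u3: forces it.
Worlds forcing the formula: {u2, u3}.

2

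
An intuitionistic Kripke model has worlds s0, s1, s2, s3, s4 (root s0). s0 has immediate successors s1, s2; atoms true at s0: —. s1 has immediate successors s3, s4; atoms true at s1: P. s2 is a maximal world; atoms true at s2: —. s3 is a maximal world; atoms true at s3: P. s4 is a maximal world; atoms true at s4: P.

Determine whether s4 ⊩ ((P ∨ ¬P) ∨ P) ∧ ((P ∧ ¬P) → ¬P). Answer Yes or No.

s4 ⊩ ((P ∨ ¬P) ∨ P) ∧ ((P ∧ ¬P) → ¬P) since s4 forces both conjuncts.

Yes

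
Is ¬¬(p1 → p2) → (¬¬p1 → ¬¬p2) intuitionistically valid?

This is the distribution of double negation over implication, which is intuitionistically derivable.
Assume ¬¬(p1 → p2) and ¬¬p1; suppose ¬p2. Then p1 → p2 would give ¬p1 (by contraposition), contradicting ¬¬p1; so ¬(p1 → p2), contradicting ¬¬(p1 → p2). Hence ¬¬p2.

Yes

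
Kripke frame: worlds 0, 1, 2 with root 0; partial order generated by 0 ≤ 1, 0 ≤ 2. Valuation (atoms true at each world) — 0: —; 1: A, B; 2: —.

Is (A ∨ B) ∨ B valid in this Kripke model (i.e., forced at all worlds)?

Not every world: 0 ⊮ (A ∨ B) ∨ B.
0 ⊮ (A ∨ B) ∨ B: neither disjunct is forced at 0.
0 ⊮ A ∨ B: neither disjunct is forced at 0.
0 lacks atom A, so 0 ⊮ A.

No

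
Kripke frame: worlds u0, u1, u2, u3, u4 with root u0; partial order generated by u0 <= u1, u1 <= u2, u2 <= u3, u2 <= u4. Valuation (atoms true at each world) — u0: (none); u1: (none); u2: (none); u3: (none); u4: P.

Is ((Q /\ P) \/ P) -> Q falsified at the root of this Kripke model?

Yes

u0 ||-/- ((Q /\ P) \/ P) -> Q: at the accessible world u4, u4 ||- (Q /\ P) \/ P but u4 ||-/- Q.
u4 lacks atom Q, so u4 ||-/- Q.
So the root u0 does not force ((Q /\ P) \/ P) -> Q; the model is a countermodel.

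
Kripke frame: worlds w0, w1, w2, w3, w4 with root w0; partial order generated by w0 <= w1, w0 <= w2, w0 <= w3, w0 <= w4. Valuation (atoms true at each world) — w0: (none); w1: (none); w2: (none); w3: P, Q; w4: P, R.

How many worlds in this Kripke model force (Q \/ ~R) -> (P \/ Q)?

w0: does not force it — w0 ||-/- (Q \/ ~R) -> (P \/ Q): at the accessible world w1, w1 ||- Q \/ ~R but w1 ||-/- P \/ Q.
w1: does not force it — w1 ||-/- (Q \/ ~R) -> (P \/ Q): already at w1 itself, w1 ||- Q \/ ~R but w1 ||-/- P \/ Q.
w2: does not force it.
w3: forces it.
w4: forces it.
Worlds forcing the formula: {w3, w4}.

2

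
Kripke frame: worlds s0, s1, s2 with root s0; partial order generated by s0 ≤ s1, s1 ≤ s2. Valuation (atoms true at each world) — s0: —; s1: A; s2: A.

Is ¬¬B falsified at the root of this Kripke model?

s0 ⊮ ¬¬B since s0 is accessible from s0 and s0 ⊩ ¬B.
s0 ⊩ ¬B: no world accessible from s0 forces B.
So the root s0 does not force ¬¬B; the model is a countermodel.

Yes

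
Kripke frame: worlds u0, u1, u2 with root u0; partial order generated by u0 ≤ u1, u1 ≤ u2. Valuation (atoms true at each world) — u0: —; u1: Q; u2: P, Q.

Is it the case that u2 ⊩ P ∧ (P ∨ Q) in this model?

Yes

u2 ⊩ P ∧ (P ∨ Q) since u2 forces both conjuncts.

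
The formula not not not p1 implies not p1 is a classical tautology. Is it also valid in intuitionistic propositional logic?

Yes

This is triple-negation reduction, which is intuitionistically derivable.
Assume not not not p1 and suppose p1. Then not not p1 (double-negation introduction), contradicting not not not p1. So not p1.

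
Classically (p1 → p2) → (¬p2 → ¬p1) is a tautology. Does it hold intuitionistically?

This is the forward direction of contraposition, which is intuitionistically derivable.
Assume p1 → p2 and ¬p2. If p1 held then p2 would follow, contradicting ¬p2; so ¬p1.

Yes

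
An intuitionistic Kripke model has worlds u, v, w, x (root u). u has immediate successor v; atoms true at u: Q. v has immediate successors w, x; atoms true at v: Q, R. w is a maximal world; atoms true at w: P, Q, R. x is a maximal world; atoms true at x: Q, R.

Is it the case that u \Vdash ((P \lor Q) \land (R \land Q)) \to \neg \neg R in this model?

u \Vdash ((P \lor Q) \land (R \land Q)) \to \neg \neg R: every world accessible from u that forces (P \lor Q) \land (R \land Q) (namely v, w, x) also forces \neg \neg R.

Yes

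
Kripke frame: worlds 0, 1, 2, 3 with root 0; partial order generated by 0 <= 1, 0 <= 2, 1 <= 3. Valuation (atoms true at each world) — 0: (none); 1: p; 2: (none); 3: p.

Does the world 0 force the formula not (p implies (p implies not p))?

No

0 does not force not (p implies (p implies not p)) since 2 is accessible from 0 and 2 forces p implies (p implies not p).
2 forces p implies (p implies not p) vacuously: no world accessible from 2 forces the antecedent p.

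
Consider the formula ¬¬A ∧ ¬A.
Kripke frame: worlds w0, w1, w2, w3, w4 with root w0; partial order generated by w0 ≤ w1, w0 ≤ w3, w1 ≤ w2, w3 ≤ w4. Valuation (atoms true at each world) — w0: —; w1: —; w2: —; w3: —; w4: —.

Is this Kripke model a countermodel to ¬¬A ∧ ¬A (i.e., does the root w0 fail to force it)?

w0 ⊮ ¬¬A ∧ ¬A since w0 fails ¬¬A.
So the root w0 does not force ¬¬A ∧ ¬A; the model is a countermodel.

Yes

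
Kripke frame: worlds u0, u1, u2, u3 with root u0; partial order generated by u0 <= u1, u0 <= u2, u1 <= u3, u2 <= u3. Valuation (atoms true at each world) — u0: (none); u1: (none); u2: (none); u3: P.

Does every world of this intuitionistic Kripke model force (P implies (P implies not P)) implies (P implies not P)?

Yes

u0 forces (P implies (P implies not P)) implies (P implies not P) vacuously: no world accessible from u0 forces the antecedent P implies (P implies not P).
Since the root u0 forces (P implies (P implies not P)) implies (P implies not P) and forcing is persistent (monotone upward), every world forces it.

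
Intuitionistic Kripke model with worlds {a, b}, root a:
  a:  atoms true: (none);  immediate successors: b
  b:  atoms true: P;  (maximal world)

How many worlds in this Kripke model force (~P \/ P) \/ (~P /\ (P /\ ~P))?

1

a: does not force it — a ||-/- (~P \/ P) \/ (~P /\ (P /\ ~P)): neither disjunct is forced at a.
b: forces it.
Worlds forcing the formula: {b}.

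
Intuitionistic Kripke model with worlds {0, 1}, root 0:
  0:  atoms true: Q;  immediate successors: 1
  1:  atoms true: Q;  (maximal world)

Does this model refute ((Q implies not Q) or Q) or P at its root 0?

0 forces ((Q implies not Q) or Q) or P via the disjunct (Q implies not Q) or Q.
So the root 0 forces ((Q implies not Q) or Q) or P; the model is not a countermodel.

No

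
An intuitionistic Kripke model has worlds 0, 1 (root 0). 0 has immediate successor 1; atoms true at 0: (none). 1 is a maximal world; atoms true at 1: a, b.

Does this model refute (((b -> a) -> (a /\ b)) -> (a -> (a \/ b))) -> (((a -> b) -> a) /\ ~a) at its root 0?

0 ||-/- (((b -> a) -> (a /\ b)) -> (a -> (a \/ b))) -> (((a -> b) -> a) /\ ~a): already at 0 itself, 0 ||- ((b -> a) -> (a /\ b)) -> (a -> (a \/ b)) but 0 ||-/- ((a -> b) -> a) /\ ~a.
0 ||-/- ((a -> b) -> a) /\ ~a since 0 fails (a -> b) -> a.
So the root 0 does not force (((b -> a) -> (a /\ b)) -> (a -> (a \/ b))) -> (((a -> b) -> a) /\ ~a); the model is a countermodel.

Yes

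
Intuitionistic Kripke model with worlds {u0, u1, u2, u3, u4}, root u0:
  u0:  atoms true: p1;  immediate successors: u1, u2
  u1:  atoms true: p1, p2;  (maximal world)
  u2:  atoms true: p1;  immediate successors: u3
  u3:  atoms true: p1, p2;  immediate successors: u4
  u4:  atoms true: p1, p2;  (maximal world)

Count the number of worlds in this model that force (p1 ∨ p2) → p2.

u0: does not force it — u0 ⊮ (p1 ∨ p2) → p2: already at u0 itself, u0 ⊩ p1 ∨ p2 but u0 ⊮ p2.
u1: forces it.
u2: does not force it — u2 ⊮ (p1 ∨ p2) → p2: already at u2 itself, u2 ⊩ p1 ∨ p2 but u2 ⊮ p2.
u3: forces it.
u4: forces it.
Worlds forcing the formula: {u1, u3, u4}.

3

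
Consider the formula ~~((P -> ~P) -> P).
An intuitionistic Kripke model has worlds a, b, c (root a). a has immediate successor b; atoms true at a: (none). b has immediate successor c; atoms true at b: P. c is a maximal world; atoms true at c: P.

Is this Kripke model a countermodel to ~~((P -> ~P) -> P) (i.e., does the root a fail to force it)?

a ||- ~~((P -> ~P) -> P): no world accessible from a forces ~((P -> ~P) -> P).
So the root a forces ~~((P -> ~P) -> P); the model is not a countermodel.

No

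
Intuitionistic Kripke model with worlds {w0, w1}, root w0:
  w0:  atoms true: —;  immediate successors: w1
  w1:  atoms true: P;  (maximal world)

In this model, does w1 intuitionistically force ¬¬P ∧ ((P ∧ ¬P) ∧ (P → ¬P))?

w1 ⊮ ¬¬P ∧ ((P ∧ ¬P) ∧ (P → ¬P)) since w1 fails (P ∧ ¬P) ∧ (P → ¬P).

No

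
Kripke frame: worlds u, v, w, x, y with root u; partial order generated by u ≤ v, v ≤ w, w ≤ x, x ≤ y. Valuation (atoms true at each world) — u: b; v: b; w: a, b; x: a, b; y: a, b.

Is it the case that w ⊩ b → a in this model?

w ⊩ b → a: every world accessible from w that forces b (namely w, x, y) also forces a.

Yes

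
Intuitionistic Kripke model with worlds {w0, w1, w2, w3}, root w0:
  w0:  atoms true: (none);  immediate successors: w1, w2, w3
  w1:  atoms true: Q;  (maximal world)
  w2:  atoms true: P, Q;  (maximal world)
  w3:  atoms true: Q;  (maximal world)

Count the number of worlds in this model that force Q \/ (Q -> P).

3

w0: does not force it — w0 ||-/- Q \/ (Q -> P): neither disjunct is forced at w0.
w1: forces it.
w2: forces it.
w3: forces it.
Worlds forcing the formula: {w1, w2, w3}.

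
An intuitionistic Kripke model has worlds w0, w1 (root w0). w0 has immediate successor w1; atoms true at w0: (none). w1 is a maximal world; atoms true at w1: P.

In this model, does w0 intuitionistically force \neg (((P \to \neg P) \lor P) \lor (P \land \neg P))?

w0 \nVdash \neg (((P \to \neg P) \lor P) \lor (P \land \neg P)) since w1 is accessible from w0 and w1 \Vdash ((P \to \neg P) \lor P) \lor (P \land \neg P).
w1 \Vdash ((P \to \neg P) \lor P) \lor (P \land \neg P) via the disjunct (P \to \neg P) \lor P.

No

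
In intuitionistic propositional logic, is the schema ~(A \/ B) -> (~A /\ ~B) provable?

Yes

This is a constructively valid De Morgan direction (negated disjunction to conjunction of negations), which is intuitionistically derivable.
From ~(A \/ B): if A held then A \/ B would, contradiction — so ~A; similarly ~B.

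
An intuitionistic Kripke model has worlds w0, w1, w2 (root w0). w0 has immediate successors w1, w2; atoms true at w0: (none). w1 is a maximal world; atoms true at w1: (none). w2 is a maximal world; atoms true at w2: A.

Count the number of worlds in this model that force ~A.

1

w0: does not force it — w0 ||-/- ~A since w2 is accessible from w0 and w2 ||- A.
w1: forces it.
w2: does not force it — w2 ||-/- ~A since w2 is accessible from w2 and w2 ||- A.
Worlds forcing the formula: {w1}.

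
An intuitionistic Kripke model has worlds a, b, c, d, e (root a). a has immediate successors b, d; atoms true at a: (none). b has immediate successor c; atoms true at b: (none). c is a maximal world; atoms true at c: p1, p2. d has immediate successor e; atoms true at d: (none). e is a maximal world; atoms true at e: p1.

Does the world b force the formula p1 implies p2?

Yes

b forces p1 implies p2: every world accessible from b that forces p1 (namely c) also forces p2.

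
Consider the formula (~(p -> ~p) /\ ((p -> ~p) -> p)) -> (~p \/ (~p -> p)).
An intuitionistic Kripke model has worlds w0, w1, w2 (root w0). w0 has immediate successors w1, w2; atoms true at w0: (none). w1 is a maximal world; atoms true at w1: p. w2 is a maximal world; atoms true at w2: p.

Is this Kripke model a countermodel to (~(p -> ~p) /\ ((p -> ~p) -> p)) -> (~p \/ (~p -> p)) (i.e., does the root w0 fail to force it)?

w0 ||- (~(p -> ~p) /\ ((p -> ~p) -> p)) -> (~p \/ (~p -> p)): every world accessible from w0 that forces ~(p -> ~p) /\ ((p -> ~p) -> p) (namely w0, w1, w2) also forces ~p \/ (~p -> p).
So the root w0 forces (~(p -> ~p) /\ ((p -> ~p) -> p)) -> (~p \/ (~p -> p)); the model is not a countermodel.

No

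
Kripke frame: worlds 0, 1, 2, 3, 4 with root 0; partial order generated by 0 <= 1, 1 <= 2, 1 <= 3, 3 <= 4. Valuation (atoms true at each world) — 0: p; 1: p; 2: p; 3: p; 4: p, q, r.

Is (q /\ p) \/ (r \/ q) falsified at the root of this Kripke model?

0 ||-/- (q /\ p) \/ (r \/ q): neither disjunct is forced at 0.
0 ||-/- q /\ p since 0 fails q.
So the root 0 does not force (q /\ p) \/ (r \/ q); the model is a countermodel.

Yes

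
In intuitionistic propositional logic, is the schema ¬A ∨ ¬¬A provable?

This is the weak law of excluded middle, which is not intuitionistically valid.
A Kripke countermodel: worlds u, v, w; order generated by u ≤ v, u ≤ w; atoms true at each world — u:{}; v:{A}; w:{}.
u ⊮ ¬A ∨ ¬¬A: neither disjunct is forced at u.
u ⊮ ¬A since v is accessible from u and v ⊩ A.
So the root u does not force the formula.

No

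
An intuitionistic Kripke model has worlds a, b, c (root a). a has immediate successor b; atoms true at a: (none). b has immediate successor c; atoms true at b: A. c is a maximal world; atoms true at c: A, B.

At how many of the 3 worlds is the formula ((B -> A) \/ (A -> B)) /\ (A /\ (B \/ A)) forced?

2

a: does not force it — a ||-/- ((B -> A) \/ (A -> B)) /\ (A /\ (B \/ A)) since a fails A /\ (B \/ A).
b: forces it.
c: forces it.
Worlds forcing the formula: {b, c}.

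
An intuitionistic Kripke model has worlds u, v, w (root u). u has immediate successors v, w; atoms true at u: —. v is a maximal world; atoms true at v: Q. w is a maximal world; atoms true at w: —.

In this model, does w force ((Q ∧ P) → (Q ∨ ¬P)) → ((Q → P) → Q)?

w ⊮ ((Q ∧ P) → (Q ∨ ¬P)) → ((Q → P) → Q): already at w itself, w ⊩ (Q ∧ P) → (Q ∨ ¬P) but w ⊮ (Q → P) → Q.
w ⊮ (Q → P) → Q: already at w itself, w ⊩ Q → P but w ⊮ Q.
w lacks atom Q, so w ⊮ Q.

No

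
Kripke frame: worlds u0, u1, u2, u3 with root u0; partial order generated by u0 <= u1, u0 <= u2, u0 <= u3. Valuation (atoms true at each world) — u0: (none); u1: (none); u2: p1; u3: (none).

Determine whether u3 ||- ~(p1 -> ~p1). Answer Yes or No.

u3 ||-/- ~(p1 -> ~p1) since u3 is accessible from u3 and u3 ||- p1 -> ~p1.
u3 ||- p1 -> ~p1 vacuously: no world accessible from u3 forces the antecedent p1.

No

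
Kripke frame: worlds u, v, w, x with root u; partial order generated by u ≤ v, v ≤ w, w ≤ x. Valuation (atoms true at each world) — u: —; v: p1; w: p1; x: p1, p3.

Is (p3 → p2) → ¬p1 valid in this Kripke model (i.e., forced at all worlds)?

u ⊩ (p3 → p2) → ¬p1 vacuously: no world accessible from u forces the antecedent p3 → p2.
Since the root u forces (p3 → p2) → ¬p1 and forcing is persistent (monotone upward), every world forces it.

Yes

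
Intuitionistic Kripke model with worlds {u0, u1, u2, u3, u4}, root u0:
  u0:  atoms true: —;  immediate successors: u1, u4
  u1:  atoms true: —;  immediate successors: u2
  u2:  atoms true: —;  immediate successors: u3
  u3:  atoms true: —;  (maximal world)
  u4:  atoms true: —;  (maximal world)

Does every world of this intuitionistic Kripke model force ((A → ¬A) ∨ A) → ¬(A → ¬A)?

Not every world: u0 ⊮ ((A → ¬A) ∨ A) → ¬(A → ¬A).
u0 ⊮ ((A → ¬A) ∨ A) → ¬(A → ¬A): already at u0 itself, u0 ⊩ (A → ¬A) ∨ A but u0 ⊮ ¬(A → ¬A).
u0 ⊮ ¬(A → ¬A) since u0 is accessible from u0 and u0 ⊩ A → ¬A.
u0 ⊩ A → ¬A vacuously: no world accessible from u0 forces the antecedent A.

No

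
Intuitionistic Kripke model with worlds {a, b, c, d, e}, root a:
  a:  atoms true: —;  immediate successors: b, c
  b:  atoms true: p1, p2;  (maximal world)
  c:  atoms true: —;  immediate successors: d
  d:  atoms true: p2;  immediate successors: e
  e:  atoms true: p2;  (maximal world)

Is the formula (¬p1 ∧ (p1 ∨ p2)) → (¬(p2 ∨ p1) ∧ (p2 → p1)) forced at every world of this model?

No

Not every world: a ⊮ (¬p1 ∧ (p1 ∨ p2)) → (¬(p2 ∨ p1) ∧ (p2 → p1)).
a ⊮ (¬p1 ∧ (p1 ∨ p2)) → (¬(p2 ∨ p1) ∧ (p2 → p1)): at the accessible world d, d ⊩ ¬p1 ∧ (p1 ∨ p2) but d ⊮ ¬(p2 ∨ p1) ∧ (p2 → p1).
d ⊮ ¬(p2 ∨ p1) ∧ (p2 → p1) since d fails ¬(p2 ∨ p1).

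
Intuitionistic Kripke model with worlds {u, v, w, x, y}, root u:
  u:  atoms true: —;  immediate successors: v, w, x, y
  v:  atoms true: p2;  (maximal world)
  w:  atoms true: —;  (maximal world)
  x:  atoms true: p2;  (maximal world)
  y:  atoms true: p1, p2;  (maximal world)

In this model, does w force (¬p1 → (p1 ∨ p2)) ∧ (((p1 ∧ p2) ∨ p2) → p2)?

No

w ⊮ (¬p1 → (p1 ∨ p2)) ∧ (((p1 ∧ p2) ∨ p2) → p2) since w fails ¬p1 → (p1 ∨ p2).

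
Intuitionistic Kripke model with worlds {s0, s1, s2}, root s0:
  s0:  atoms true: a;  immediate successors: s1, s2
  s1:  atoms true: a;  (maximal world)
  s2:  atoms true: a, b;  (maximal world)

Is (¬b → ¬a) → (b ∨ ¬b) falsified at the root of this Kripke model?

s0 ⊩ (¬b → ¬a) → (b ∨ ¬b): every world accessible from s0 that forces ¬b → ¬a (namely s2) also forces b ∨ ¬b.
So the root s0 forces (¬b → ¬a) → (b ∨ ¬b); the model is not a countermodel.

No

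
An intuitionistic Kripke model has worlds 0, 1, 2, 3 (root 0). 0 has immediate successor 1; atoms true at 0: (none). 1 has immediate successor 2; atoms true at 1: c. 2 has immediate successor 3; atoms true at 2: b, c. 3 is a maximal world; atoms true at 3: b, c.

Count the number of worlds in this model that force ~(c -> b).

0

0: does not force it — 0 ||-/- ~(c -> b) since 2 is accessible from 0 and 2 ||- c -> b.
1: does not force it — 1 ||-/- ~(c -> b) since 2 is accessible from 1 and 2 ||- c -> b.
2: does not force it.
3: does not force it.
Worlds forcing the formula: { }.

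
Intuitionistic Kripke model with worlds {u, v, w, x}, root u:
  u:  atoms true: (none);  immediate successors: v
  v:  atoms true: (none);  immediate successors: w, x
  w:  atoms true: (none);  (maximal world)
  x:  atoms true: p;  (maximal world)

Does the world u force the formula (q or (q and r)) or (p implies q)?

u does not force (q or (q and r)) or (p implies q): neither disjunct is forced at u.
u does not force q or (q and r): neither disjunct is forced at u.
u lacks atom q, so u does not force q.

No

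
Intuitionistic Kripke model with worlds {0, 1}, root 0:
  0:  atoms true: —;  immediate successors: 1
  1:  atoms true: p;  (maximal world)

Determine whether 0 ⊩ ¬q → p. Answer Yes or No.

No

0 ⊮ ¬q → p: already at 0 itself, 0 ⊩ ¬q but 0 ⊮ p.
0 lacks atom p, so 0 ⊮ p.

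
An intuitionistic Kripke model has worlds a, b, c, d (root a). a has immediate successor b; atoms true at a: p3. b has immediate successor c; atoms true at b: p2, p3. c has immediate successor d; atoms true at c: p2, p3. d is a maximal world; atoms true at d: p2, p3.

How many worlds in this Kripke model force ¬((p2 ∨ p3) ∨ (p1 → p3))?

0

a: does not force it — a ⊮ ¬((p2 ∨ p3) ∨ (p1 → p3)) since a is accessible from a and a ⊩ (p2 ∨ p3) ∨ (p1 → p3).
b: does not force it — b ⊮ ¬((p2 ∨ p3) ∨ (p1 → p3)) since b is accessible from b and b ⊩ (p2 ∨ p3) ∨ (p1 → p3).
c: does not force it.
d: does not force it.
Worlds forcing the formula: { }.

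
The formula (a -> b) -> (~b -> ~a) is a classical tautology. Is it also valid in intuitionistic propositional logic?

Yes

This is the forward direction of contraposition, which is intuitionistically derivable.
Assume a -> b and ~b. If a held then b would follow, contradicting ~b; so ~a.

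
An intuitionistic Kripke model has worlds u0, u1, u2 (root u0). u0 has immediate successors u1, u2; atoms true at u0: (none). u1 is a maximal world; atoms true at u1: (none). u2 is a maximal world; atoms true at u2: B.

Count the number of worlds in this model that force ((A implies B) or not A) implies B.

u0: does not force it — u0 does not force ((A implies B) or not A) implies B: already at u0 itself, u0 forces (A implies B) or not A but u0 does not force B.
u1: does not force it — u1 does not force ((A implies B) or not A) implies B: already at u1 itself, u1 forces (A implies B) or not A but u1 does not force B.
u2: forces it.
Worlds forcing the formula: {u2}.

1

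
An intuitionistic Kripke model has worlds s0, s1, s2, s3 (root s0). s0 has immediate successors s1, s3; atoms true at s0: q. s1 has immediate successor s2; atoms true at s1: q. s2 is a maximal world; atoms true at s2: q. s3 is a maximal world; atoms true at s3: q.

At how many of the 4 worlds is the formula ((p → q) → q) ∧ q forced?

4

s0: forces it.
s1: forces it.
s2: forces it.
s3: forces it.
Worlds forcing the formula: {s0, s1, s2, s3}.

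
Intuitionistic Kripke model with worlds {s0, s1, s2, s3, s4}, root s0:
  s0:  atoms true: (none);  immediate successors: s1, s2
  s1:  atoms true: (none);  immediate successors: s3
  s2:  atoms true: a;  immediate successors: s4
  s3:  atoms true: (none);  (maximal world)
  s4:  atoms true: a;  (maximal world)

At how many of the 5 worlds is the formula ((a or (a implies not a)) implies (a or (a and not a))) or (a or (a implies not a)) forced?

4

s0: does not force it — s0 does not force ((a or (a implies not a)) implies (a or (a and not a))) or (a or (a implies not a)): neither disjunct is forced at s0.
s1: forces it.
s2: forces it.
s3: forces it.
s4: forces it.
Worlds forcing the formula: {s1, s2, s3, s4}.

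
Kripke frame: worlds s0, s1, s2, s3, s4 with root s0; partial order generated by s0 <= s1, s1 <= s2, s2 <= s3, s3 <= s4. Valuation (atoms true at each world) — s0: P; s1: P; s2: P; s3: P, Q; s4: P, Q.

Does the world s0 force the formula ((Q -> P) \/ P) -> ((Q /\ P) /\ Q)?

s0 ||-/- ((Q -> P) \/ P) -> ((Q /\ P) /\ Q): already at s0 itself, s0 ||- (Q -> P) \/ P but s0 ||-/- (Q /\ P) /\ Q.
s0 ||-/- (Q /\ P) /\ Q since s0 fails Q /\ P.

No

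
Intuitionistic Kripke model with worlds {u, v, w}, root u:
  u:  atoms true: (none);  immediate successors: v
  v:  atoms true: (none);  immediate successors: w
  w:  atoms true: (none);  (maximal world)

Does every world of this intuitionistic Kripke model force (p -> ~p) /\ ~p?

u ||- (p -> ~p) /\ ~p since u forces both conjuncts.
Since the root u forces (p -> ~p) /\ ~p and forcing is persistent (monotone upward), every world forces it.

Yes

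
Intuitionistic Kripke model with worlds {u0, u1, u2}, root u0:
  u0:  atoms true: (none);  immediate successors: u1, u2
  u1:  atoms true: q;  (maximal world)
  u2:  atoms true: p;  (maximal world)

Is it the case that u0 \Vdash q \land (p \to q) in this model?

No

u0 \nVdash q \land (p \to q) since u0 fails q.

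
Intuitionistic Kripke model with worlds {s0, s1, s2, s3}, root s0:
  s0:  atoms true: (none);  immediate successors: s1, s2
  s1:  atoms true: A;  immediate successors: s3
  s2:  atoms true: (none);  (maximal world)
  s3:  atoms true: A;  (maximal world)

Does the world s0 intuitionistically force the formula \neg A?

No

s0 \nVdash \neg A since s1 is accessible from s0 and s1 \Vdash A.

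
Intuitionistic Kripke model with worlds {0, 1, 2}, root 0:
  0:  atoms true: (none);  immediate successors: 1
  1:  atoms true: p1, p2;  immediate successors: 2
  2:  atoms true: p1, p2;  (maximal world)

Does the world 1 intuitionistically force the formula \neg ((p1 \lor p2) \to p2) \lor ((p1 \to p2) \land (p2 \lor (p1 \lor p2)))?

1 \Vdash \neg ((p1 \lor p2) \to p2) \lor ((p1 \to p2) \land (p2 \lor (p1 \lor p2))) via the disjunct (p1 \to p2) \land (p2 \lor (p1 \lor p2)).

Yes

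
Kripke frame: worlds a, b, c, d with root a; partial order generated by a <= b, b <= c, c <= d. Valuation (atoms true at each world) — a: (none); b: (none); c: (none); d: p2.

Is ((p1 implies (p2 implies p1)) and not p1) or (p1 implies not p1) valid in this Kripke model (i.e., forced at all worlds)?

Yes

a forces ((p1 implies (p2 implies p1)) and not p1) or (p1 implies not p1) via the disjunct (p1 implies (p2 implies p1)) and not p1.
Since the root a forces ((p1 implies (p2 implies p1)) and not p1) or (p1 implies not p1) and forcing is persistent (monotone upward), every world forces it.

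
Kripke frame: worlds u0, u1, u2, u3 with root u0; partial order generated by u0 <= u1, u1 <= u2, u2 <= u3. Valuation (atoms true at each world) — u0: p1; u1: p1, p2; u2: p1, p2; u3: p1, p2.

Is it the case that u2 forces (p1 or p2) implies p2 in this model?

u2 forces (p1 or p2) implies p2: every world accessible from u2 that forces p1 or p2 (namely u2, u3) also forces p2.

Yes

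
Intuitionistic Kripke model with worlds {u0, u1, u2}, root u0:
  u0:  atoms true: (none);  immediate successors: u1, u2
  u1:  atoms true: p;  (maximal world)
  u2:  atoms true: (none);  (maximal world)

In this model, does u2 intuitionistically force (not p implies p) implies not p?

u2 forces (not p implies p) implies not p vacuously: no world accessible from u2 forces the antecedent not p implies p.

Yes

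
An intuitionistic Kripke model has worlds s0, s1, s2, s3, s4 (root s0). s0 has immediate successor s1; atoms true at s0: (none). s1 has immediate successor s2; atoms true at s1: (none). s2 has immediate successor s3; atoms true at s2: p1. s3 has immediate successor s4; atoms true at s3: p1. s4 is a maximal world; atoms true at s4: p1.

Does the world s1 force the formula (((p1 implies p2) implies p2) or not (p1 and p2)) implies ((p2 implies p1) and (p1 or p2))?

No

s1 does not force (((p1 implies p2) implies p2) or not (p1 and p2)) implies ((p2 implies p1) and (p1 or p2)): already at s1 itself, s1 forces ((p1 implies p2) implies p2) or not (p1 and p2) but s1 does not force (p2 implies p1) and (p1 or p2).
s1 does not force (p2 implies p1) and (p1 or p2) since s1 fails p1 or p2.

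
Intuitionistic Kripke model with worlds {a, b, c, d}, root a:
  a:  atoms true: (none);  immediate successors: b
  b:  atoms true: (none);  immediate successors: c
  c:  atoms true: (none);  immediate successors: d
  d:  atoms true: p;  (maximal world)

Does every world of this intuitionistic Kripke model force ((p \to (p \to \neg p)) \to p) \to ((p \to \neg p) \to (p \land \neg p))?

Yes

a \Vdash ((p \to (p \to \neg p)) \to p) \to ((p \to \neg p) \to (p \land \neg p)): every world accessible from a that forces (p \to (p \to \neg p)) \to p (namely a, b, c, d) also forces (p \to \neg p) \to (p \land \neg p).
Since the root a forces ((p \to (p \to \neg p)) \to p) \to ((p \to \neg p) \to (p \land \neg p)) and forcing is persistent (monotone upward), every world forces it.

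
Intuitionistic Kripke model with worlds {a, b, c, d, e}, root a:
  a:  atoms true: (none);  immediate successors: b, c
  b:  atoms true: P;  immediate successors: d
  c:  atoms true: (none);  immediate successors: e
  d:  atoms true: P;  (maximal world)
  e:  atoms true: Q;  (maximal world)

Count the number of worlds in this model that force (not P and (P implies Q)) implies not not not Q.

a: does not force it — a does not force (not P and (P implies Q)) implies not not not Q: at the accessible world c, c forces not P and (P implies Q) but c does not force not not not Q.
b: forces it.
c: does not force it.
d: forces it.
e: does not force it.
Worlds forcing the formula: {b, d}.

2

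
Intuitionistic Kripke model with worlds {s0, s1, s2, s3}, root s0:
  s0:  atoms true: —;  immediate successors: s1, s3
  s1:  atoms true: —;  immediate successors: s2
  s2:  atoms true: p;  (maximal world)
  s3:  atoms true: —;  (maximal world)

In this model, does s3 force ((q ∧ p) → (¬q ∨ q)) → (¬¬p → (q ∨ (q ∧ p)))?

s3 ⊩ ((q ∧ p) → (¬q ∨ q)) → (¬¬p → (q ∨ (q ∧ p))): every world accessible from s3 that forces (q ∧ p) → (¬q ∨ q) (namely s3) also forces ¬¬p → (q ∨ (q ∧ p)).

Yes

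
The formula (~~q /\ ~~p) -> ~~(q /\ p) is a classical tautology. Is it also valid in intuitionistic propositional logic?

This is the distribution of double negation over conjunction, which is intuitionistically derivable.
Assume ~~q, ~~p, and ~(q /\ p). From q we'd get ~p (since q /\ p is refuted), contradicting ~~p; so ~q, contradicting ~~q.

Yes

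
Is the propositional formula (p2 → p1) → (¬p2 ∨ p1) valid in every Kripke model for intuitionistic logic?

No

This is the material-implication-as-disjunction principle, which is not intuitionistically valid.
A Kripke countermodel: worlds a, b; order generated by a ≤ b; atoms true at each world — a:{}; b:{p1,p2}.
a ⊮ (p2 → p1) → (¬p2 ∨ p1): already at a itself, a ⊩ p2 → p1 but a ⊮ ¬p2 ∨ p1.
a ⊮ ¬p2 ∨ p1: neither disjunct is forced at a.
a ⊮ ¬p2 since b is accessible from a and b ⊩ p2.
So the root a does not force the formula.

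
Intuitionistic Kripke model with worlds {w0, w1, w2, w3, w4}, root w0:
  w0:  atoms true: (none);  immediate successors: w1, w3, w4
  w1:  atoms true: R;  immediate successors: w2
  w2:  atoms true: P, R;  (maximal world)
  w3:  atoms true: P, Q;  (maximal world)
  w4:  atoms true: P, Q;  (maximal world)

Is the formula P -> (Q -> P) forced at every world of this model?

w0 ||- P -> (Q -> P): every world accessible from w0 that forces P (namely w2, w3, w4) also forces Q -> P.
Since the root w0 forces P -> (Q -> P) and forcing is persistent (monotone upward), every world forces it.

Yes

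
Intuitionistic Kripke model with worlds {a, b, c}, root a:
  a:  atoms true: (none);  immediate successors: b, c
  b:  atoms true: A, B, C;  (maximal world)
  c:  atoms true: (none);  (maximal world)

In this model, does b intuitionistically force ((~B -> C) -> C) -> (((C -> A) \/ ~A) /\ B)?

Yes

b ||- ((~B -> C) -> C) -> (((C -> A) \/ ~A) /\ B): every world accessible from b that forces (~B -> C) -> C (namely b) also forces ((C -> A) \/ ~A) /\ B.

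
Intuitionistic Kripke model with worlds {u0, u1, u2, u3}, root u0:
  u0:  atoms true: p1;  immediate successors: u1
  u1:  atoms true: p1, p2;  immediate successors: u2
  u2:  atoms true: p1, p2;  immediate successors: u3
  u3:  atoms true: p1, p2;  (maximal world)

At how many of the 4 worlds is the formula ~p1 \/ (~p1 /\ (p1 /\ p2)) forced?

0

u0: does not force it — u0 ||-/- ~p1 \/ (~p1 /\ (p1 /\ p2)): neither disjunct is forced at u0.
u1: does not force it — u1 ||-/- ~p1 \/ (~p1 /\ (p1 /\ p2)): neither disjunct is forced at u1.
u2: does not force it — u2 ||-/- ~p1 \/ (~p1 /\ (p1 /\ p2)): neither disjunct is forced at u2.
u3: does not force it.
Worlds forcing the formula: { }.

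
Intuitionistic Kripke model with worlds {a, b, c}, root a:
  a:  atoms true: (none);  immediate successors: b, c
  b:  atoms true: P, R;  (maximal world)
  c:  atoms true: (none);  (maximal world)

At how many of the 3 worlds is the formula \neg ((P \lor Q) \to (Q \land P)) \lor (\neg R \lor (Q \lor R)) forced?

2

a: does not force it — a \nVdash \neg ((P \lor Q) \to (Q \land P)) \lor (\neg R \lor (Q \lor R)): neither disjunct is forced at a.
b: forces it.
c: forces it.
Worlds forcing the formula: {b, c}.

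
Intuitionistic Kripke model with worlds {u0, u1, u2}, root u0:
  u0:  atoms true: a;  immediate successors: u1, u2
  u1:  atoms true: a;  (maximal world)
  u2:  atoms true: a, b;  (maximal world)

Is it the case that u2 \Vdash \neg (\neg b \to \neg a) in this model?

No

u2 \nVdash \neg (\neg b \to \neg a) since u2 is accessible from u2 and u2 \Vdash \neg b \to \neg a.
u2 \Vdash \neg b \to \neg a vacuously: no world accessible from u2 forces the antecedent \neg b.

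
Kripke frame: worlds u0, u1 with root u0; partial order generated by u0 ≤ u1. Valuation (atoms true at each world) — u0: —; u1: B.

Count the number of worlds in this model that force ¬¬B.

2

u0: forces it.
u1: forces it.
Worlds forcing the formula: {u0, u1}.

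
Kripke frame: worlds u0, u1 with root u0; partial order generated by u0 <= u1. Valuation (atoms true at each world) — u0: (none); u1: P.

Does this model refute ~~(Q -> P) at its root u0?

No

u0 ||- ~~(Q -> P): no world accessible from u0 forces ~(Q -> P).
So the root u0 forces ~~(Q -> P); the model is not a countermodel.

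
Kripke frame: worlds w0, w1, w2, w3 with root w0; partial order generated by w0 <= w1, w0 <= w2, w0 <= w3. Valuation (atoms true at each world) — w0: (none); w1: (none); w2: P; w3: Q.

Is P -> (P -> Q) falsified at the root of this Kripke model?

Yes

w0 ||-/- P -> (P -> Q): at the accessible world w2, w2 ||- P but w2 ||-/- P -> Q.
w2 ||-/- P -> Q: already at w2 itself, w2 ||- P but w2 ||-/- Q.
w2 lacks atom Q, so w2 ||-/- Q.
So the root w0 does not force P -> (P -> Q); the model is a countermodel.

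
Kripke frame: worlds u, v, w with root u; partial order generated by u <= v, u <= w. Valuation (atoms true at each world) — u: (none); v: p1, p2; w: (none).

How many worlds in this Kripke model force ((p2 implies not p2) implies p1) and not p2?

u: does not force it — u does not force ((p2 implies not p2) implies p1) and not p2 since u fails (p2 implies not p2) implies p1.
v: does not force it — v does not force ((p2 implies not p2) implies p1) and not p2 since v fails not p2.
w: does not force it.
Worlds forcing the formula: { }.

0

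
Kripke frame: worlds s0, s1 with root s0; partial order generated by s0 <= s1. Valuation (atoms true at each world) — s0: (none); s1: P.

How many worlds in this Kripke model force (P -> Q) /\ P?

s0: does not force it — s0 ||-/- (P -> Q) /\ P since s0 fails P -> Q.
s1: does not force it — s1 ||-/- (P -> Q) /\ P since s1 fails P -> Q.
Worlds forcing the formula: { }.

0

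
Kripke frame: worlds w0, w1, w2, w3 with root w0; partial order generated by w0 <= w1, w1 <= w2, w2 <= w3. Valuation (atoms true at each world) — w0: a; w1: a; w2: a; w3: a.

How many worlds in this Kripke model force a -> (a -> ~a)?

w0: does not force it — w0 ||-/- a -> (a -> ~a): already at w0 itself, w0 ||- a but w0 ||-/- a -> ~a.
w1: does not force it — w1 ||-/- a -> (a -> ~a): already at w1 itself, w1 ||- a but w1 ||-/- a -> ~a.
w2: does not force it — w2 ||-/- a -> (a -> ~a): already at w2 itself, w2 ||- a but w2 ||-/- a -> ~a.
w3: does not force it.
Worlds forcing the formula: { }.

0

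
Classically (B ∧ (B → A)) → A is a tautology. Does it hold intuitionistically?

Yes

This is modus ponens in implicational form, which is intuitionistically derivable.
If a world forces B and B → A, then applying the implication at that world (which is accessible from itself) gives A.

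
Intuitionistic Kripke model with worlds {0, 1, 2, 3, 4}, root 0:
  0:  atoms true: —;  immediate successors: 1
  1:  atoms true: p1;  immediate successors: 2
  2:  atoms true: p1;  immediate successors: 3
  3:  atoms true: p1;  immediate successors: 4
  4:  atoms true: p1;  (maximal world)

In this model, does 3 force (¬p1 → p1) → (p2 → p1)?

3 ⊩ (¬p1 → p1) → (p2 → p1): every world accessible from 3 that forces ¬p1 → p1 (namely 3, 4) also forces p2 → p1.

Yes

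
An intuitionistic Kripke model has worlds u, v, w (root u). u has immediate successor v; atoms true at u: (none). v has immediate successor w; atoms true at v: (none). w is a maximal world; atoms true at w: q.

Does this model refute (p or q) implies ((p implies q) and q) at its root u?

u forces (p or q) implies ((p implies q) and q): every world accessible from u that forces p or q (namely w) also forces (p implies q) and q.
So the root u forces (p or q) implies ((p implies q) and q); the model is not a countermodel.

No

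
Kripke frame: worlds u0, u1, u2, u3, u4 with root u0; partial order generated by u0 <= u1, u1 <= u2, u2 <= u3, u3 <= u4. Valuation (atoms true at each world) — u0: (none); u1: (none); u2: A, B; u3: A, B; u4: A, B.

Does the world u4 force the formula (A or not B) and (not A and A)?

No

u4 does not force (A or not B) and (not A and A) since u4 fails not A and A.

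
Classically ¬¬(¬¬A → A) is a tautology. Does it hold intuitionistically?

This is the double negation of double-negation elimination, which is intuitionistically derivable.
By Glivenko's theorem the double negation of any classical propositional tautology is intuitionistically provable; ¬¬A → A is classically a tautology.

Yes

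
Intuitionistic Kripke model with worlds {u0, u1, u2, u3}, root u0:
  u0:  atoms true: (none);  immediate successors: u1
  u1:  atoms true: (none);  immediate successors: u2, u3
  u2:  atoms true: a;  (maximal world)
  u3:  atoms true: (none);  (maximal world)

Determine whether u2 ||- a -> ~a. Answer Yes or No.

No

u2 ||-/- a -> ~a: already at u2 itself, u2 ||- a but u2 ||-/- ~a.
u2 ||-/- ~a since u2 is accessible from u2 and u2 ||- a.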